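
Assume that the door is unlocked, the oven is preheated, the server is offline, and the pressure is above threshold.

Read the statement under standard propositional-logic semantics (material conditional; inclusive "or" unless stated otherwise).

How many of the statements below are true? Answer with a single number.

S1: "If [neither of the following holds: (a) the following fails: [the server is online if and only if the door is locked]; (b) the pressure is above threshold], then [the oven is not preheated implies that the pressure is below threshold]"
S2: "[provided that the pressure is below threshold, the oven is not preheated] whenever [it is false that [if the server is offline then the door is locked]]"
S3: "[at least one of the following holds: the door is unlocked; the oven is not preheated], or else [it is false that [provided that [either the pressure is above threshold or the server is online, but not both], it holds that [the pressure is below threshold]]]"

3

Let R = "the server is online" (F), P = "the door is locked" (F), S = "the pressure is above threshold" (T), Q = "the oven is preheated" (T).

S1: Formalization: (¬(R ↔ P) ↓ S) → (¬Q → ¬S)

R ↔ P = F ↔ F = T
¬(R ↔ P) = ¬T = F
¬(R ↔ P) ↓ S = F ↓ T = F
¬Q = ¬T = F
¬S = ¬T = F
¬Q → ¬S = F → F = T
(¬(R ↔ P) ↓ S) → (¬Q → ¬S) = F → T = T
So S1 is true.

S2: This is ¬(¬R → P) → (¬S → ¬Q).

¬R = ¬F = T
¬R → P = T → F = F
¬(¬R → P) = ¬F = T
¬S = ¬T = F
¬Q = ¬T = F
¬S → ¬Q = F → F = T
¬(¬R → P) → (¬S → ¬Q) = T → T = T
Hence S2 is true.

S3: Parsed as (¬P ∨ ¬Q) ∨ ¬((S ⊕ R) → ¬S)

¬P = ¬F = T
¬Q = ¬T = F
¬P ∨ ¬Q = T ∨ F = T
S ⊕ R = T ⊕ F = T
¬S = ¬T = F
(S ⊕ R) → ¬S = T → F = F
¬((S ⊕ R) → ¬S) = ¬F = T
(¬P ∨ ¬Q) ∨ ¬((S ⊕ R) → ¬S) = T ∨ T = T
Hence S3 is true.

True statements: 3.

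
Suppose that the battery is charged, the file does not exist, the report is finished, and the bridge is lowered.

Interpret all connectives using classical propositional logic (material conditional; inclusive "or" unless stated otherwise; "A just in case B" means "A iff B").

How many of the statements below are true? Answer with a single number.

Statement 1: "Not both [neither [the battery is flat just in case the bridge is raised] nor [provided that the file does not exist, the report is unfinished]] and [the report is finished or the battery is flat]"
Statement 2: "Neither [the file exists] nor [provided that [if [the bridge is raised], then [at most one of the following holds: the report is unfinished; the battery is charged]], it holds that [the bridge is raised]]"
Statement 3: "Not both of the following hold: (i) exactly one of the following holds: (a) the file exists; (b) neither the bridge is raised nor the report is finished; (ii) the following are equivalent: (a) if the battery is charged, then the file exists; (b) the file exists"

3

Let P = "the battery is charged" (T), S = "the bridge is raised" (F), Q = "the file exists" (F), R = "the report is finished" (T).

Statement 1: Formalization: ((~P <-> S) nor (~Q -> ~R)) nand (R | ~P)

~P = ~T = F
~P <-> S = F <-> F = T
~Q = ~F = T
~R = ~T = F
~Q -> ~R = T -> F = F
(~P <-> S) nor (~Q -> ~R) = T nor F = F
~P = ~T = F
R | ~P = T | F = T
((~P <-> S) nor (~Q -> ~R)) nand (R | ~P) = F nand T = T
Hence Statement 1 is true.

Statement 2: In symbols: Q nor ((S -> (~R nand P)) -> S)

~R = ~T = F
~R nand P = F nand T = T
S -> (~R nand P) = F -> T = T
(S -> (~R nand P)) -> S = T -> F = F
Q nor ((S -> (~R nand P)) -> S) = F nor F = T
Thus Statement 2 is true.

Statement 3: In symbols: (Q xor (S nor R)) nand ((P -> Q) <-> Q)

S nor R = F nor T = F
Q xor (S nor R) = F xor F = F
P -> Q = T -> F = F
(P -> Q) <-> Q = F <-> F = T
(Q xor (S nor R)) nand ((P -> Q) <-> Q) = F nand T = T
So Statement 3 is true.

True statements: 3.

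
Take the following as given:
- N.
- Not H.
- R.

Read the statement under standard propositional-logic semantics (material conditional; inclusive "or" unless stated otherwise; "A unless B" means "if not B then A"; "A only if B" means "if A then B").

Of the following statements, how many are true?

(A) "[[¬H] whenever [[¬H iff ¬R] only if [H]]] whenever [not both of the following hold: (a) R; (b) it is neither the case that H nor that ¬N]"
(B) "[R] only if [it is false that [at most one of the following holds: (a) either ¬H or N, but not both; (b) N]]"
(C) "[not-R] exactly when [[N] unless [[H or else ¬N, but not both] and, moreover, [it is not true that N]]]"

1

(A): Parsed as (R ↑ (H ↓ ¬N)) → (((¬H ↔ ¬R) → H) → ¬H)

¬N = ¬T = F
H ↓ ¬N = F ↓ F = T
R ↑ (H ↓ ¬N) = T ↑ T = F
¬H = ¬F = T
¬R = ¬T = F
¬H ↔ ¬R = T ↔ F = F
(¬H ↔ ¬R) → H = F → F = T
¬H = ¬F = T
((¬H ↔ ¬R) → H) → ¬H = T → T = T
(R ↑ (H ↓ ¬N)) → (((¬H ↔ ¬R) → H) → ¬H) = F → T = T
Thus (A) is true.

(B): This is R → ¬((¬H ⊕ N) ↑ N).

¬H = ¬F = T
¬H ⊕ N = T ⊕ T = F
(¬H ⊕ N) ↑ N = F ↑ T = T
¬((¬H ⊕ N) ↑ N) = ¬T = F
R → ¬((¬H ⊕ N) ↑ N) = T → F = F
So (B) is false.

(C): Parsed as ¬R ↔ (N ∨ ((H ⊕ ¬N) ∧ ¬N))

¬R = ¬T = F
¬N = ¬T = F
H ⊕ ¬N = F ⊕ F = F
¬N = ¬T = F
(H ⊕ ¬N) ∧ ¬N = F ∧ F = F
N ∨ ((H ⊕ ¬N) ∧ ¬N) = T ∨ F = T
¬R ↔ (N ∨ ((H ⊕ ¬N) ∧ ¬N)) = F ↔ T = F
Hence (C) is false.

Count: 1.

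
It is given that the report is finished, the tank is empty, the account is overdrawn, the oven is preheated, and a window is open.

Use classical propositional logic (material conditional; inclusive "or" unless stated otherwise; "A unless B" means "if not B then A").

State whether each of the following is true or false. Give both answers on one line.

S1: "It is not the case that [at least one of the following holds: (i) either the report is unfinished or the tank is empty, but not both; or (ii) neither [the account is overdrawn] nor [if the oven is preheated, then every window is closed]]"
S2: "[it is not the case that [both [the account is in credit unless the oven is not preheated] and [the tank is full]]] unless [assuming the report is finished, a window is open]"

Let U = "the report is finished" (T), L = "the tank is full" (F), M = "the account is overdrawn" (T), N = "the oven is preheated" (T), W = "a window is open" (T).

S1: Formalization: ¬((¬U ⊕ ¬L) ∨ (M ↓ (N → ¬W)))

¬U = ¬T = F
¬L = ¬F = T
¬U ⊕ ¬L = F ⊕ T = T
¬W = ¬T = F
N → ¬W = T → F = F
M ↓ (N → ¬W) = T ↓ F = F
(¬U ⊕ ¬L) ∨ (M ↓ (N → ¬W)) = T ∨ F = T
¬((¬U ⊕ ¬L) ∨ (M ↓ (N → ¬W))) = ¬T = F
Thus S1 is false.

S2: This is ¬((¬M ∨ ¬N) ∧ L) ∨ (U → W).

¬M = ¬T = F
¬N = ¬T = F
¬M ∨ ¬N = F ∨ F = F
(¬M ∨ ¬N) ∧ L = F ∧ F = F
¬((¬M ∨ ¬N) ∧ L) = ¬F = T
U → W = T → T = T
¬((¬M ∨ ¬N) ∧ L) ∨ (U → W) = T ∨ T = T
Hence S2 is true.

S1 false, S2 true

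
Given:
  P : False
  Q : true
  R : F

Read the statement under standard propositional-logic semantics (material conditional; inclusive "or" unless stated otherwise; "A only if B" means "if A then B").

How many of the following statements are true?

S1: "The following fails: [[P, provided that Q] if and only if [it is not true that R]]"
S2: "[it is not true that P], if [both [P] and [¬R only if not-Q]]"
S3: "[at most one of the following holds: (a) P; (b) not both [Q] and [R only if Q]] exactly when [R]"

S1: Parsed as not ((Q -> P) iff not R)

Q -> P = True -> False = False
not R = not False = True
(Q -> P) iff not R = False iff True = False
not ((Q -> P) iff not R) = not False = True
So S1 is true.

S2: Formalization: (P and (not R -> not Q)) -> not P

not R = not False = True
not Q = not True = False
not R -> not Q = True -> False = False
P and (not R -> not Q) = False and False = False
not P = not False = True
(P and (not R -> not Q)) -> not P = False -> True = True
So S2 is true.

S3: This is (P nand (Q nand (R -> Q))) iff R.

R -> Q = False -> True = True
Q nand (R -> Q) = True nand True = False
P nand (Q nand (R -> Q)) = False nand False = True
(P nand (Q nand (R -> Q))) iff R = True iff False = False
Thus S3 is false.

True statements: 2 (S1, S2).

2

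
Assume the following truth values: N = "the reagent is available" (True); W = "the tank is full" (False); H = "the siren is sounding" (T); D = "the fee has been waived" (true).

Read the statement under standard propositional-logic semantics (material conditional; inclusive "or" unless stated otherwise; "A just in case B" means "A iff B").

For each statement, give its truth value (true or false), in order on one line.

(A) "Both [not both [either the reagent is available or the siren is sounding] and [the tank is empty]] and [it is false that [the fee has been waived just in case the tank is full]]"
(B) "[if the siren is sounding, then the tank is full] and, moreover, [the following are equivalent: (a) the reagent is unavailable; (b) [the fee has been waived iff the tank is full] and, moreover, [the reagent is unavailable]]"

(A) False / (B) False

(A): Formalization: ((N or H) nand not W) and not (D iff W)

N or H = True or True = True
not W = not False = True
(N or H) nand not W = True nand True = False
D iff W = True iff False = False
not (D iff W) = not False = True
((N or H) nand not W) and not (D iff W) = False and True = False
Thus (A) is false.

(B): Parsed as (H -> W) and (not N iff ((D iff W) and not N))

H -> W = True -> False = False
not N = not True = False
D iff W = True iff False = False
not N = not True = False
(D iff W) and not N = False and False = False
not N iff ((D iff W) and not N) = False iff False = True
(H -> W) and (not N iff ((D iff W) and not N)) = False and True = False
Thus (B) is false.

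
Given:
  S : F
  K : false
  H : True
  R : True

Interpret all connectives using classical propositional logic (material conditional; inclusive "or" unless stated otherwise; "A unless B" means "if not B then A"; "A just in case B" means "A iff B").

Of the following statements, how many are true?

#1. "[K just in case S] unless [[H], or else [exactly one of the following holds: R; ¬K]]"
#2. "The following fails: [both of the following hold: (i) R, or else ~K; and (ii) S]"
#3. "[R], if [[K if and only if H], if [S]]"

3

#1: In symbols: (K iff S) or (H or (R xor not K))

K iff S = False iff False = True
not K = not False = True
R xor not K = True xor True = False
H or (R xor not K) = True or False = True
(K iff S) or (H or (R xor not K)) = True or True = True
Thus #1 is true.

#2: Parsed as not ((R or not K) and S)

not K = not False = True
R or not K = True or True = True
(R or not K) and S = True and False = False
not ((R or not K) and S) = not False = True
So #2 is true.

#3: Parsed as (S -> (K iff H)) -> R

K iff H = False iff True = False
S -> (K iff H) = False -> False = True
(S -> (K iff H)) -> R = True -> True = True
Hence #3 is true.

Count: 3.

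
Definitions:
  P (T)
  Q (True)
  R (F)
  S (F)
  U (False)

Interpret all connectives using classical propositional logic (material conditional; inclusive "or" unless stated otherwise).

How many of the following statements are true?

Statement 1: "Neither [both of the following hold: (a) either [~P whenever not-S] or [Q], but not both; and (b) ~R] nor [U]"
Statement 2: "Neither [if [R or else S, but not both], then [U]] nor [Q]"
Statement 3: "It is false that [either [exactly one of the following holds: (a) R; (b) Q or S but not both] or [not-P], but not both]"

Statement 1: Parsed as (((¬S → ¬P) ⊕ Q) ∧ ¬R) ↓ U

¬S = ¬F = T
¬P = ¬T = F
¬S → ¬P = T → F = F
(¬S → ¬P) ⊕ Q = F ⊕ T = T
¬R = ¬F = T
((¬S → ¬P) ⊕ Q) ∧ ¬R = T ∧ T = T
(((¬S → ¬P) ⊕ Q) ∧ ¬R) ↓ U = T ↓ F = F
So Statement 1 is false.

Statement 2: This is ((R ⊕ S) → U) ↓ Q.

R ⊕ S = F ⊕ F = F
(R ⊕ S) → U = F → F = T
((R ⊕ S) → U) ↓ Q = T ↓ T = F
So Statement 2 is false.

Statement 3: This is ¬((R ⊕ (Q ⊕ S)) ⊕ ¬P).

Q ⊕ S = T ⊕ F = T
R ⊕ (Q ⊕ S) = F ⊕ T = T
¬P = ¬T = F
(R ⊕ (Q ⊕ S)) ⊕ ¬P = T ⊕ F = T
¬((R ⊕ (Q ⊕ S)) ⊕ ¬P) = ¬T = F
So Statement 3 is false.

Count: 0.

0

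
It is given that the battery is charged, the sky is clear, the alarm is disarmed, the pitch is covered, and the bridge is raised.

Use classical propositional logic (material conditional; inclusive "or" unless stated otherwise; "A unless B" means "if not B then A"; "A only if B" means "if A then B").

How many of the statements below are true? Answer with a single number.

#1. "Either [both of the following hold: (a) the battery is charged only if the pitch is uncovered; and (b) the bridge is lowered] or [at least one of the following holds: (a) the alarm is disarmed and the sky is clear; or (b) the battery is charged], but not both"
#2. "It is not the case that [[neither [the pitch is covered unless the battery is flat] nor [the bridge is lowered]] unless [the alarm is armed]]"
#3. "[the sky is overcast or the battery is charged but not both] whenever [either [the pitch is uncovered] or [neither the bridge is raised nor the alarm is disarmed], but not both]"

Let P = "the battery is charged" (T), S = "the pitch is covered" (T), U = "the bridge is raised" (T), R = "the alarm is armed" (F), Q = "the sky is overcast" (F).

#1: This is ((P → ¬S) ∧ ¬U) ⊕ ((¬R ∧ ¬Q) ∨ P).

¬S = ¬T = F
P → ¬S = T → F = F
¬U = ¬T = F
(P → ¬S) ∧ ¬U = F ∧ F = F
¬R = ¬F = T
¬Q = ¬F = T
¬R ∧ ¬Q = T ∧ T = T
(¬R ∧ ¬Q) ∨ P = T ∨ T = T
((P → ¬S) ∧ ¬U) ⊕ ((¬R ∧ ¬Q) ∨ P) = F ⊕ T = T
Hence #1 is true.

#2: This is ¬(((S ∨ ¬P) ↓ ¬U) ∨ R).

¬P = ¬T = F
S ∨ ¬P = T ∨ F = T
¬U = ¬T = F
(S ∨ ¬P) ↓ ¬U = T ↓ F = F
((S ∨ ¬P) ↓ ¬U) ∨ R = F ∨ F = F
¬(((S ∨ ¬P) ↓ ¬U) ∨ R) = ¬F = T
So #2 is true.

#3: Formalization: (¬S ⊕ (U ↓ ¬R)) → (Q ⊕ P)

¬S = ¬T = F
¬R = ¬F = T
U ↓ ¬R = T ↓ T = F
¬S ⊕ (U ↓ ¬R) = F ⊕ F = F
Q ⊕ P = F ⊕ T = T
(¬S ⊕ (U ↓ ¬R)) → (Q ⊕ P) = F → T = T
Hence #3 is true.

Count: 3.

3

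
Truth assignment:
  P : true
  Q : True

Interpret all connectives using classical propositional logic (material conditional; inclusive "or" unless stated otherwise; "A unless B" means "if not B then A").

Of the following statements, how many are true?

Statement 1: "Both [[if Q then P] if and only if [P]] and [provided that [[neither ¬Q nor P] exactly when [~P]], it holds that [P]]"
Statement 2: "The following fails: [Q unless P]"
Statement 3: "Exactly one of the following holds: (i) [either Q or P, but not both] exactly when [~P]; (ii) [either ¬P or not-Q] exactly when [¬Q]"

Statement 1: Formalization: ((Q -> P) <-> P) & (((~Q nor P) <-> ~P) -> P)

Q -> P = T -> T = T
(Q -> P) <-> P = T <-> T = T
~Q = ~T = F
~Q nor P = F nor T = F
~P = ~T = F
(~Q nor P) <-> ~P = F <-> F = T
((~Q nor P) <-> ~P) -> P = T -> T = T
((Q -> P) <-> P) & (((~Q nor P) <-> ~P) -> P) = T & T = T
Thus Statement 1 is true.

Statement 2: Formalization: ~(Q | P)

Q | P = T | T = T
~(Q | P) = ~T = F
Thus Statement 2 is false.

Statement 3: Parsed as ((Q xor P) <-> ~P) xor ((~P | ~Q) <-> ~Q)

Q xor P = T xor T = F
~P = ~T = F
(Q xor P) <-> ~P = F <-> F = T
~P = ~T = F
~Q = ~T = F
~P | ~Q = F | F = F
~Q = ~T = F
(~P | ~Q) <-> ~Q = F <-> F = T
((Q xor P) <-> ~P) xor ((~P | ~Q) <-> ~Q) = T xor T = F
Hence Statement 3 is false.

True statements: 1.

1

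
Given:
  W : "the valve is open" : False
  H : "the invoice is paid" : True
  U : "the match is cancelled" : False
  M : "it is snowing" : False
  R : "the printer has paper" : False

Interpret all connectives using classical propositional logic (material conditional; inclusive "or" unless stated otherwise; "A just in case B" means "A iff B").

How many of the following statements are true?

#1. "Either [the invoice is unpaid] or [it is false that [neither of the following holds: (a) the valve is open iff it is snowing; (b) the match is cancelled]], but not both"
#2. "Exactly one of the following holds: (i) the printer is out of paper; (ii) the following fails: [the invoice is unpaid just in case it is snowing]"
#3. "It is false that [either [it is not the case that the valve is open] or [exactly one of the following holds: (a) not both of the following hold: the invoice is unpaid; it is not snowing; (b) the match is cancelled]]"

2

#1: This is ¬H ⊕ ¬((W ↔ M) ↓ U).

¬H = ¬T = F
W ↔ M = F ↔ F = T
(W ↔ M) ↓ U = T ↓ F = F
¬((W ↔ M) ↓ U) = ¬F = T
¬H ⊕ ¬((W ↔ M) ↓ U) = F ⊕ T = T
So #1 is true.

#2: In symbols: ¬R ⊕ ¬(¬H ↔ M)

¬R = ¬F = T
¬H = ¬T = F
¬H ↔ M = F ↔ F = T
¬(¬H ↔ M) = ¬T = F
¬R ⊕ ¬(¬H ↔ M) = T ⊕ F = T
So #2 is true.

#3: In symbols: ¬(¬W ∨ ((¬H ↑ ¬M) ⊕ U))

¬W = ¬F = T
¬H = ¬T = F
¬M = ¬F = T
¬H ↑ ¬M = F ↑ T = T
(¬H ↑ ¬M) ⊕ U = T ⊕ F = T
¬W ∨ ((¬H ↑ ¬M) ⊕ U) = T ∨ T = T
¬(¬W ∨ ((¬H ↑ ¬M) ⊕ U)) = ¬T = F
Hence #3 is false.

True statements: 2 (#1, #2).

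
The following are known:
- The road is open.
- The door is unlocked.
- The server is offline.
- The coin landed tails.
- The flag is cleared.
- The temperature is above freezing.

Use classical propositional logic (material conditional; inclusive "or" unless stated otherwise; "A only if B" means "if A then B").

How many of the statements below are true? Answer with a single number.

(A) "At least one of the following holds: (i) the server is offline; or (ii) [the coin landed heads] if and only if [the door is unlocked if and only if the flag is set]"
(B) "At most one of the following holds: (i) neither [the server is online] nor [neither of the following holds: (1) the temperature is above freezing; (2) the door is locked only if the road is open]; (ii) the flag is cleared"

Let R = "the server is online" (F), S = "the coin landed heads" (F), Q = "the door is locked" (F), U = "the flag is set" (F), V = "the temperature is below freezing" (F), P = "the road is closed" (F).

(A): Formalization: ¬R ∨ (S ↔ (¬Q ↔ U))

¬R = ¬F = T
¬Q = ¬F = T
¬Q ↔ U = T ↔ F = F
S ↔ (¬Q ↔ U) = F ↔ F = T
¬R ∨ (S ↔ (¬Q ↔ U)) = T ∨ T = T
Hence (A) is true.

(B): Formalization: (R ↓ (¬V ↓ (Q → ¬P))) ↑ ¬U

¬V = ¬F = T
¬P = ¬F = T
Q → ¬P = F → T = T
¬V ↓ (Q → ¬P) = T ↓ T = F
R ↓ (¬V ↓ (Q → ¬P)) = F ↓ F = T
¬U = ¬F = T
(R ↓ (¬V ↓ (Q → ¬P))) ↑ ¬U = T ↑ T = F
Hence (B) is false.

True statements: 1.

1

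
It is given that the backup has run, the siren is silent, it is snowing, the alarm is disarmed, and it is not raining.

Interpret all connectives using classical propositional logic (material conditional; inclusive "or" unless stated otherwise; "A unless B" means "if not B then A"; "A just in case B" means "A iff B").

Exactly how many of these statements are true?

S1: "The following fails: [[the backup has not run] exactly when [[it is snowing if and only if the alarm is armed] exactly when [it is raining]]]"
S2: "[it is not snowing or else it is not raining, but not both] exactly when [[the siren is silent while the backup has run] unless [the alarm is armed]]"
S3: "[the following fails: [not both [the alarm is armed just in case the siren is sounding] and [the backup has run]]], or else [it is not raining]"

3

Let P = "the backup has run" (True), R = "it is snowing" (True), S = "the alarm is armed" (False), U = "it is raining" (False), Q = "the siren is sounding" (False).

S1: This is not (not P iff ((R iff S) iff U)).

not P = not True = False
R iff S = True iff False = False
(R iff S) iff U = False iff False = True
not P iff ((R iff S) iff U) = False iff True = False
not (not P iff ((R iff S) iff U)) = not False = True
Thus S1 is true.

S2: This is (not R xor not U) iff ((not Q and P) or S).

not R = not True = False
not U = not False = True
not R xor not U = False xor True = True
not Q = not False = True
not Q and P = True and True = True
(not Q and P) or S = True or False = True
(not R xor not U) iff ((not Q and P) or S) = True iff True = True
Hence S2 is true.

S3: In symbols: not ((S iff Q) nand P) or not U

S iff Q = False iff False = True
(S iff Q) nand P = True nand True = False
not ((S iff Q) nand P) = not False = True
not U = not False = True
not ((S iff Q) nand P) or not U = True or True = True
So S3 is true.

Count: 3.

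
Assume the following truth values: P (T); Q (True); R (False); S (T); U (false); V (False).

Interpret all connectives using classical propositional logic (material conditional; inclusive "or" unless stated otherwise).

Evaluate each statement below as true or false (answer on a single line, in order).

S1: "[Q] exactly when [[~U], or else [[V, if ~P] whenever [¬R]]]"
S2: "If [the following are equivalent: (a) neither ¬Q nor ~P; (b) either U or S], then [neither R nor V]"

S1 True; S2 True

S1: Parsed as Q ↔ (¬U ∨ (¬R → (¬P → V)))

¬U = ¬F = T
¬R = ¬F = T
¬P = ¬T = F
¬P → V = F → F = T
¬R → (¬P → V) = T → T = T
¬U ∨ (¬R → (¬P → V)) = T ∨ T = T
Q ↔ (¬U ∨ (¬R → (¬P → V))) = T ↔ T = T
So S1 is true.

S2: Parsed as ((¬Q ↓ ¬P) ↔ (U ∨ S)) → (R ↓ V)

¬Q = ¬T = F
¬P = ¬T = F
¬Q ↓ ¬P = F ↓ F = T
U ∨ S = F ∨ T = T
(¬Q ↓ ¬P) ↔ (U ∨ S) = T ↔ T = T
R ↓ V = F ↓ F = T
((¬Q ↓ ¬P) ↔ (U ∨ S)) → (R ↓ V) = T → T = T
Thus S2 is true.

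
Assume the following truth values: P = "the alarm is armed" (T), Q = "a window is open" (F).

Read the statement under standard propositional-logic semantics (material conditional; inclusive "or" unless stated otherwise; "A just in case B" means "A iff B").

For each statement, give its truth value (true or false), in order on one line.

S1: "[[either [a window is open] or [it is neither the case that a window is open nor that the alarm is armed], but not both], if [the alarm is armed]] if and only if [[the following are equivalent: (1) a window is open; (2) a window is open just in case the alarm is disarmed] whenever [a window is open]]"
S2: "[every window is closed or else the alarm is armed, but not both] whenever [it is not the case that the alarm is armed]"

S1 false / S2 true

S1: Formalization: (P -> (Q xor (Q nor P))) <-> (Q -> (Q <-> (Q <-> ~P)))

Q nor P = F nor T = F
Q xor (Q nor P) = F xor F = F
P -> (Q xor (Q nor P)) = T -> F = F
~P = ~T = F
Q <-> ~P = F <-> F = T
Q <-> (Q <-> ~P) = F <-> T = F
Q -> (Q <-> (Q <-> ~P)) = F -> F = T
(P -> (Q xor (Q nor P))) <-> (Q -> (Q <-> (Q <-> ~P))) = F <-> T = F
Thus S1 is false.

S2: This is ~P -> (~Q xor P).

~P = ~T = F
~Q = ~F = T
~Q xor P = T xor T = F
~P -> (~Q xor P) = F -> F = T
Hence S2 is true.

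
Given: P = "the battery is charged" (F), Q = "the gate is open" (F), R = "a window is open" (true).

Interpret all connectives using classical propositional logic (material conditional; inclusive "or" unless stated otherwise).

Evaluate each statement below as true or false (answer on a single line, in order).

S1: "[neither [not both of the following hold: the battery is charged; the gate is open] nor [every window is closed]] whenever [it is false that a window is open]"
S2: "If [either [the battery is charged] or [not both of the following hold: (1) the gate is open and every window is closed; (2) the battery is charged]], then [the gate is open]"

S1: This is ~R -> ((P nand Q) nor ~R).

~R = ~T = F
P nand Q = F nand F = T
~R = ~T = F
(P nand Q) nor ~R = T nor F = F
~R -> ((P nand Q) nor ~R) = F -> F = T
Thus S1 is true.

S2: Parsed as (P | ((Q & ~R) nand P)) -> Q

~R = ~T = F
Q & ~R = F & F = F
(Q & ~R) nand P = F nand F = T
P | ((Q & ~R) nand P) = F | T = T
(P | ((Q & ~R) nand P)) -> Q = T -> F = F
Thus S2 is false.

S1 true, S2 false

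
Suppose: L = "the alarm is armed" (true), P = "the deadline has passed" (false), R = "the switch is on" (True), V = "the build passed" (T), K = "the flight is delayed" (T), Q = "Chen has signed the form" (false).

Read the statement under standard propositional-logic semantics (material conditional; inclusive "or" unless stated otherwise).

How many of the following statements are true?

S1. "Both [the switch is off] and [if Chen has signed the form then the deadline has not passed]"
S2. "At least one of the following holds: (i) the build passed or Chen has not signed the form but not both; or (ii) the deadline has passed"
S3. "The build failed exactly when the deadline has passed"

1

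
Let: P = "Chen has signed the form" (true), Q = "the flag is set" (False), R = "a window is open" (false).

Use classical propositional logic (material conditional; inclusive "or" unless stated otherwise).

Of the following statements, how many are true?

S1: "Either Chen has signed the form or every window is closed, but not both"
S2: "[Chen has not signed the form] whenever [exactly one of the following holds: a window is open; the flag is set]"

1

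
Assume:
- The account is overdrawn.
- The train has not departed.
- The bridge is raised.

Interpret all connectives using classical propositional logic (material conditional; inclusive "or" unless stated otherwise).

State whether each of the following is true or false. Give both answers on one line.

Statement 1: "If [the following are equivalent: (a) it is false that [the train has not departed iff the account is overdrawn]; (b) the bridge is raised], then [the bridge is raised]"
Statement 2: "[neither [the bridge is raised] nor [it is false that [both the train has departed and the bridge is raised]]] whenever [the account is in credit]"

Statement 1 T, Statement 2 T

Let Q = "the train has departed" (False), P = "the account is overdrawn" (True), R = "the bridge is raised" (True).

Statement 1: This is (not (not Q iff P) iff R) -> R.

not Q = not False = True
not Q iff P = True iff True = True
not (not Q iff P) = not True = False
not (not Q iff P) iff R = False iff True = False
(not (not Q iff P) iff R) -> R = False -> True = True
Thus Statement 1 is true.

Statement 2: In symbols: not P -> (R nor not (Q and R))

not P = not True = False
Q and R = False and True = False
not (Q and R) = not False = True
R nor not (Q and R) = True nor True = False
not P -> (R nor not (Q and R)) = False -> False = True
So Statement 2 is true.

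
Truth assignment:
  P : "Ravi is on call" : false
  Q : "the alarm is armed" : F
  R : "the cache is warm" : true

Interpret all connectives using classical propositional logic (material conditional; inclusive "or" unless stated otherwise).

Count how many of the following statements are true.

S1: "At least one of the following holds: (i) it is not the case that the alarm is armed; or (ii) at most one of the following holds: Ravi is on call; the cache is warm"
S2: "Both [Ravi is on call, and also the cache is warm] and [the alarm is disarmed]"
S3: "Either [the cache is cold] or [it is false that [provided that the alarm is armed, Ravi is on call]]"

1

S1: Formalization: not Q or (P nand R)

not Q = not False = True
P nand R = False nand True = True
not Q or (P nand R) = True or True = True
Hence S1 is true.

S2: This is (P and R) and not Q.

P and R = False and True = False
not Q = not False = True
(P and R) and not Q = False and True = False
So S2 is false.

S3: In symbols: not R or not (Q -> P)

not R = not True = False
Q -> P = False -> False = True
not (Q -> P) = not True = False
not R or not (Q -> P) = False or False = False
Hence S3 is false.

True statements: 1 (S1).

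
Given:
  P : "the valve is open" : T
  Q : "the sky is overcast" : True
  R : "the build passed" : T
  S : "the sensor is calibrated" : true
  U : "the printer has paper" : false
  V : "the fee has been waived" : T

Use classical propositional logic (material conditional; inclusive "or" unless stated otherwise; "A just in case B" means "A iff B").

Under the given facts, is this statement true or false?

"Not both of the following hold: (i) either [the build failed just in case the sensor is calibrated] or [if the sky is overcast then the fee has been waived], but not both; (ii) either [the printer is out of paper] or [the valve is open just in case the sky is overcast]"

false

Values: R=T, S=T, Q=T, V=T, U=F, P=T.
Formalization: ((¬R ↔ S) ⊕ (Q → V)) ↑ (¬U ∨ (P ↔ Q))

¬R = ¬T = F
¬R ↔ S = F ↔ T = F
Q → V = T → T = T
(¬R ↔ S) ⊕ (Q → V) = F ⊕ T = T
¬U = ¬F = T
P ↔ Q = T ↔ T = T
¬U ∨ (P ↔ Q) = T ∨ T = T
((¬R ↔ S) ⊕ (Q → V)) ↑ (¬U ∨ (P ↔ Q)) = T ↑ T = F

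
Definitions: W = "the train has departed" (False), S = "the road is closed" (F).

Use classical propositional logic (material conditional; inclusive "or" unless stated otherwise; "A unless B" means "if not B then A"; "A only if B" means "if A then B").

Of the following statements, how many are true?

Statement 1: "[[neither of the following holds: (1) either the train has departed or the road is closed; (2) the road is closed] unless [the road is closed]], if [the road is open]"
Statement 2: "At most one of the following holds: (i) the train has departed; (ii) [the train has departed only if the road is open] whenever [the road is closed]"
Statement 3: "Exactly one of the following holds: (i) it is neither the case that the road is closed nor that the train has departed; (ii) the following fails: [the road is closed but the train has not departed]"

2

Statement 1: Parsed as ~S -> (((W | S) nor S) | S)

~S = ~F = T
W | S = F | F = F
(W | S) nor S = F nor F = T
((W | S) nor S) | S = T | F = T
~S -> (((W | S) nor S) | S) = T -> T = T
Hence Statement 1 is true.

Statement 2: This is W nand (S -> (W -> ~S)).

~S = ~F = T
W -> ~S = F -> T = T
S -> (W -> ~S) = F -> T = T
W nand (S -> (W -> ~S)) = F nand T = T
Hence Statement 2 is true.

Statement 3: This is (S nor W) xor ~(S & ~W).

S nor W = F nor F = T
~W = ~F = T
S & ~W = F & T = F
~(S & ~W) = ~F = T
(S nor W) xor ~(S & ~W) = T xor T = F
Thus Statement 3 is false.

Count: 2.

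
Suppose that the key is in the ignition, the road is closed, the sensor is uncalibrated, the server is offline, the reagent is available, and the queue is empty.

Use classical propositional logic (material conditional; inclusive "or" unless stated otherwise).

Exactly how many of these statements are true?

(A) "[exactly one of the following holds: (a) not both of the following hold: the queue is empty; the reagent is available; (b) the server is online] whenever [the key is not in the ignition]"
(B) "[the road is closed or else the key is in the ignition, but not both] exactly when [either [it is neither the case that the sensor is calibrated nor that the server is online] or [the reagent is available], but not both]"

2

Let R = "the key is in the ignition" (True), K = "the queue is empty" (True), N = "the reagent is available" (True), W = "the server is online" (False), M = "the road is closed" (True), U = "the sensor is calibrated" (False).

(A): Formalization: not R -> ((K nand N) xor W)

not R = not True = False
K nand N = True nand True = False
(K nand N) xor W = False xor False = False
not R -> ((K nand N) xor W) = False -> False = True
So (A) is true.

(B): Formalization: (M xor R) iff ((U nor W) xor N)

M xor R = True xor True = False
U nor W = False nor False = True
(U nor W) xor N = True xor True = False
(M xor R) iff ((U nor W) xor N) = False iff False = True
So (B) is true.

2 of the 2 statements are true ((A), (B)).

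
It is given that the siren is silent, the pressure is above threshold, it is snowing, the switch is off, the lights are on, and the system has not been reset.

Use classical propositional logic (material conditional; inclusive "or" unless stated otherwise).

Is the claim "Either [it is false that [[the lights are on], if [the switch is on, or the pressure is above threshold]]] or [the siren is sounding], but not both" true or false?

Let S = "the switch is on" (False), Q = "the pressure is above threshold" (True), U = "the lights are on" (True), P = "the siren is sounding" (False).
Formalization: not ((S or Q) -> U) xor P

S or Q = False or True = True
(S or Q) -> U = True -> True = True
not ((S or Q) -> U) = not True = False
not ((S or Q) -> U) xor P = False xor False = False

False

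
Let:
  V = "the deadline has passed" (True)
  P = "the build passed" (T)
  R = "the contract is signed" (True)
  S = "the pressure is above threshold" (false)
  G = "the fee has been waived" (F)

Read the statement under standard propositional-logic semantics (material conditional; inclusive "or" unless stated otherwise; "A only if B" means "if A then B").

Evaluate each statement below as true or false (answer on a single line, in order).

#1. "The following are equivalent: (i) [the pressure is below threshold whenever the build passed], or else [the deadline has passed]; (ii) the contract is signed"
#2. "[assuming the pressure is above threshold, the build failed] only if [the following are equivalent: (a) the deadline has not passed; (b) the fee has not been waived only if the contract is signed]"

#1: Parsed as ((P → ¬S) ∨ V) ↔ R

¬S = ¬F = T
P → ¬S = T → T = T
(P → ¬S) ∨ V = T ∨ T = T
((P → ¬S) ∨ V) ↔ R = T ↔ T = T
Hence #1 is true.

#2: Formalization: (S → ¬P) → (¬V ↔ (¬G → R))

¬P = ¬T = F
S → ¬P = F → F = T
¬V = ¬T = F
¬G = ¬F = T
¬G → R = T → T = T
¬V ↔ (¬G → R) = F ↔ T = F
(S → ¬P) → (¬V ↔ (¬G → R)) = T → F = F
Hence #2 is false.

#1 T; #2 F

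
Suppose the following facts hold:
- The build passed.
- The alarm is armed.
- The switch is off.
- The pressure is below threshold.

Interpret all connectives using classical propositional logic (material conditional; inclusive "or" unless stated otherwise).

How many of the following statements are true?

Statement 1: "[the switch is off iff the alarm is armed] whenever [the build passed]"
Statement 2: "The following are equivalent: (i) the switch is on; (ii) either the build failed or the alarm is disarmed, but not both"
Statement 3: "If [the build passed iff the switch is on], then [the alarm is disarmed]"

Let K = "the build passed" (T), U = "the switch is on" (F), H = "the alarm is armed" (T).

Statement 1: In symbols: K → (¬U ↔ H)

¬U = ¬F = T
¬U ↔ H = T ↔ T = T
K → (¬U ↔ H) = T → T = T
So Statement 1 is true.

Statement 2: This is U ↔ (¬K ⊕ ¬H).

¬K = ¬T = F
¬H = ¬T = F
¬K ⊕ ¬H = F ⊕ F = F
U ↔ (¬K ⊕ ¬H) = F ↔ F = T
So Statement 2 is true.

Statement 3: This is (K ↔ U) → ¬H.

K ↔ U = T ↔ F = F
¬H = ¬T = F
(K ↔ U) → ¬H = F → F = T
So Statement 3 is true.

Count: 3.

3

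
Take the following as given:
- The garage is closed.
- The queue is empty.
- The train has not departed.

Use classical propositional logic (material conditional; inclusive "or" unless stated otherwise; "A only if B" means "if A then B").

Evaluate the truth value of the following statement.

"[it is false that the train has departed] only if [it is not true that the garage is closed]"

false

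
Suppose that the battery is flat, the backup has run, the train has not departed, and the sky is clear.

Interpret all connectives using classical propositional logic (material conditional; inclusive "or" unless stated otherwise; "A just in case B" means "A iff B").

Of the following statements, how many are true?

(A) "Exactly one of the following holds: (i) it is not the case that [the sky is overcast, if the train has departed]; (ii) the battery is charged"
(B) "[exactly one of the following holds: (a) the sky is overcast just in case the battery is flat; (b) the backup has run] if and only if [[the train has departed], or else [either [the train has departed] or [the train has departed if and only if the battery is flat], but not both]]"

0

Let R = "the train has departed" (F), S = "the sky is overcast" (F), P = "the battery is charged" (F), Q = "the backup has run" (T).

(A): This is ¬(R → S) ⊕ P.

R → S = F → F = T
¬(R → S) = ¬T = F
¬(R → S) ⊕ P = F ⊕ F = F
Thus (A) is false.

(B): Parsed as ((S ↔ ¬P) ⊕ Q) ↔ (R ∨ (R ⊕ (R ↔ ¬P)))

¬P = ¬F = T
S ↔ ¬P = F ↔ T = F
(S ↔ ¬P) ⊕ Q = F ⊕ T = T
¬P = ¬F = T
R ↔ ¬P = F ↔ T = F
R ⊕ (R ↔ ¬P) = F ⊕ F = F
R ∨ (R ⊕ (R ↔ ¬P)) = F ∨ F = F
((S ↔ ¬P) ⊕ Q) ↔ (R ∨ (R ⊕ (R ↔ ¬P))) = T ↔ F = F
So (B) is false.

True statements: 0 (none).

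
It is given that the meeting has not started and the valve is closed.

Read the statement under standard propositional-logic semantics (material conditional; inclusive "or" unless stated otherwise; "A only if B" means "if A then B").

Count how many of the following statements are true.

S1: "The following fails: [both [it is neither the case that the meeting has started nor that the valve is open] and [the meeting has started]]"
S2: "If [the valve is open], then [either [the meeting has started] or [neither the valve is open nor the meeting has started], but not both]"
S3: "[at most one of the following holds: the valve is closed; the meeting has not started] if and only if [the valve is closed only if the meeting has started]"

Let H = "the meeting has started" (False), R = "the valve is open" (False).

S1: In symbols: not ((H nor R) and H)

H nor R = False nor False = True
(H nor R) and H = True and False = False
not ((H nor R) and H) = not False = True
Thus S1 is true.

S2: Parsed as R -> (H xor (R nor H))

R nor H = False nor False = True
H xor (R nor H) = False xor True = True
R -> (H xor (R nor H)) = False -> True = True
So S2 is true.

S3: This is (not R nand not H) iff (not R -> H).

not R = not False = True
not H = not False = True
not R nand not H = True nand True = False
not R = not False = True
not R -> H = True -> False = False
(not R nand not H) iff (not R -> H) = False iff False = True
Hence S3 is true.

True statements: 3.

3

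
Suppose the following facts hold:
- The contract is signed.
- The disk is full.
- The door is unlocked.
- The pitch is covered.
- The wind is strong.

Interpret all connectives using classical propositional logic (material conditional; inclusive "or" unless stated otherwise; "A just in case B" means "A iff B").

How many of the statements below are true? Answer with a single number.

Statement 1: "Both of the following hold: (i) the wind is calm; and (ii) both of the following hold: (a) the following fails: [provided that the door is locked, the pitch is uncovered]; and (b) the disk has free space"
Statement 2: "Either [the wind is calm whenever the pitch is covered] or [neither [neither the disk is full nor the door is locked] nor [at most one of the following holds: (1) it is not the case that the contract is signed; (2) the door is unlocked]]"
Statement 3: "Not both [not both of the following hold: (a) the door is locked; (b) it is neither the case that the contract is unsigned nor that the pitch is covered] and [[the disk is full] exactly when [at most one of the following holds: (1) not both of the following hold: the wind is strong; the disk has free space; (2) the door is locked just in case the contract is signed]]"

0

Let W = "the wind is strong" (True), U = "the door is locked" (False), N = "the pitch is covered" (True), L = "the disk is full" (True), Q = "the contract is signed" (True).

Statement 1: Formalization: not W and (not (U -> not N) and not L)

not W = not True = False
not N = not True = False
U -> not N = False -> False = True
not (U -> not N) = not True = False
not L = not True = False
not (U -> not N) and not L = False and False = False
not W and (not (U -> not N) and not L) = False and False = False
Thus Statement 1 is false.

Statement 2: In symbols: (N -> not W) or ((L nor U) nor (not Q nand not U))

not W = not True = False
N -> not W = True -> False = False
L nor U = True nor False = False
not Q = not True = False
not U = not False = True
not Q nand not U = False nand True = True
(L nor U) nor (not Q nand not U) = False nor True = False
(N -> not W) or ((L nor U) nor (not Q nand not U)) = False or False = False
Thus Statement 2 is false.

Statement 3: Parsed as (U nand (not Q nor N)) nand (L iff ((W nand not L) nand (U iff Q)))

not Q = not True = False
not Q nor N = False nor True = False
U nand (not Q nor N) = False nand False = True
not L = not True = False
W nand not L = True nand False = True
U iff Q = False iff True = False
(W nand not L) nand (U iff Q) = True nand False = True
L iff ((W nand not L) nand (U iff Q)) = True iff True = True
(U nand (not Q nor N)) nand (L iff ((W nand not L) nand (U iff Q))) = True nand True = False
Thus Statement 3 is false.

True statements: 0 (none).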